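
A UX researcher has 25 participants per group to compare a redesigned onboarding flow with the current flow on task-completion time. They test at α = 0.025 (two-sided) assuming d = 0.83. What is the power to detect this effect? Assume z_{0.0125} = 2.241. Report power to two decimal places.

power ≈ 0.76

For two equal groups, power = Φ(d·√(n/2) − z_{α/2}).
d·√(n/2) = 0.83 × √(25/2) = 0.83 × 3.536 = 2.934.
z_β = 2.934 − 2.241 = 0.693.
Power = Φ(0.693) = 0.756.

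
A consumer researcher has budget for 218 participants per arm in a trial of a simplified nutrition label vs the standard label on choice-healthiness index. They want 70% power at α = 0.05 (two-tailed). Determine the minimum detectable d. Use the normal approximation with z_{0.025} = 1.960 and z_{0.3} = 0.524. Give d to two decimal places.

For two independent groups of n = 218 each: d_min = (z_{α/2} + z_β)·√(2/n).
z-sum = 1.960 + 0.524 = 2.484.
d_min = 2.484 × √(2/218) = 2.484 × 0.0958 = 0.238.

d_min ≈ 0.24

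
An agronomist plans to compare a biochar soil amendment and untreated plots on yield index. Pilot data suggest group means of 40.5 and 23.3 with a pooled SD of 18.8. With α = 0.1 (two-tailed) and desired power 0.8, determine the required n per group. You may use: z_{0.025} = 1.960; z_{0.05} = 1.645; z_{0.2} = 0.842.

n = 15 per group

Cohen's d = |M₁ − M₂| / SD_pooled = |40.5 − 23.3| / 18.8 = 17.2 / 18.8 = 0.915.
For two independent groups with equal n: n = 2·((z_{α/2} + z_β) / d)².
z_{α/2} + z_β = 1.645 + 0.842 = 2.487.
n = 2 × (2.487 / 0.915)² = 2 × 2.718² = 2 × 7.39 = 14.8.
Round up to the next whole participant.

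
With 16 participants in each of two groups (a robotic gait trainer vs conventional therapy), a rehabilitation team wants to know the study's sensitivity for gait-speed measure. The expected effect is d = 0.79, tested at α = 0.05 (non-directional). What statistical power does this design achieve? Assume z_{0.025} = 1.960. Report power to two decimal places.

For two equal groups, power = Φ(d·√(n/2) − z_{α/2}).
d·√(n/2) = 0.79 × √(16/2) = 0.79 × 2.828 = 2.234.
z_β = 2.234 − 1.960 = 0.274.
Power = Φ(0.274) = 0.608.

power ≈ 0.61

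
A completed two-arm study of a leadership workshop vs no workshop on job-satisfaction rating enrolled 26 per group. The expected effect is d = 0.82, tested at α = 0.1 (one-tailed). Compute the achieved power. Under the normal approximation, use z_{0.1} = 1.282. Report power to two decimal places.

power ≈ 0.95

For two equal groups, power = Φ(d·√(n/2) − z_{α}).
d·√(n/2) = 0.82 × √(26/2) = 0.82 × 3.606 = 2.957.
z_β = 2.957 − 1.282 = 1.675.
Power = Φ(1.675) = 0.953.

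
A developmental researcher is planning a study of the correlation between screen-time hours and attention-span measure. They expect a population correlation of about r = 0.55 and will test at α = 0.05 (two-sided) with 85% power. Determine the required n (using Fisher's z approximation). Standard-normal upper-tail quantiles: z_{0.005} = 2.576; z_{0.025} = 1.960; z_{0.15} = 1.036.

Fisher's z: C = ½·ln((1+r)/(1−r)) = ½·ln(3.4444) = 0.6184.
n = ((z_{α/2} + z_β)/C)² + 3.
(1.960 + 1.036) / 0.6184 = 2.996 / 0.6184 = 4.845.
n = 4.845² + 3 = 23.47 + 3 = 26.5.
Round up.

n = 27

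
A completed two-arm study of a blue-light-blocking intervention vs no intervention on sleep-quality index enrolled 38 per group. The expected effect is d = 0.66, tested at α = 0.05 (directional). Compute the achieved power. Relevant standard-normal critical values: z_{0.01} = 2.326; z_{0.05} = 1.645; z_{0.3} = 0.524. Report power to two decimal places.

power ≈ 0.89

For two equal groups, power = Φ(d·√(n/2) − z_{α}).
d·√(n/2) = 0.66 × √(38/2) = 0.66 × 4.359 = 2.877.
z_β = 2.877 − 1.645 = 1.232.
Power = Φ(1.232) = 0.891.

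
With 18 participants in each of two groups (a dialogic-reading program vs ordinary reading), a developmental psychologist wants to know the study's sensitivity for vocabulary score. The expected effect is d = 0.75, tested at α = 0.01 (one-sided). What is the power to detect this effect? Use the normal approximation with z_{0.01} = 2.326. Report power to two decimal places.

For two equal groups, power = Φ(d·√(n/2) − z_{α}).
d·√(n/2) = 0.75 × √(18/2) = 0.75 × 3.000 = 2.250.
z_β = 2.250 − 2.326 = -0.076.
Power = Φ(-0.076) = 0.470.

power ≈ 0.47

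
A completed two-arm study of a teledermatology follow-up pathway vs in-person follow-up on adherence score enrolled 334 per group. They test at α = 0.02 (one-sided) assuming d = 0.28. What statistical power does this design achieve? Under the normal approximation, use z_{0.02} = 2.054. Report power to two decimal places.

For two equal groups, power = Φ(d·√(n/2) − z_{α}).
d·√(n/2) = 0.28 × √(334/2) = 0.28 × 12.923 = 3.618.
z_β = 3.618 − 2.054 = 1.564.
Power = Φ(1.564) = 0.941.

power ≈ 0.94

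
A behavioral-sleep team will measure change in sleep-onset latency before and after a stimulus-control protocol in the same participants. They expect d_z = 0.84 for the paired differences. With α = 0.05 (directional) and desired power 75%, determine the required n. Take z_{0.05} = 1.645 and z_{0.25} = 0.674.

For a paired (one-sample on differences) test: n = ((z_{α} + z_β) / d)².
z_{α} + z_β = 1.645 + 0.674 = 2.319.
n = (2.319 / 0.84)² = 2.761² = 7.62.
Round up.

n = 8 pairs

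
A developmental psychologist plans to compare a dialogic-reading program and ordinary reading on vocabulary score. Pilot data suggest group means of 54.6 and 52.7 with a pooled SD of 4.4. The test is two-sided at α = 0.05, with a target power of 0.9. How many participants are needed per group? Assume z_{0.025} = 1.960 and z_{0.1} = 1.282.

Cohen's d = |M₁ − M₂| / SD_pooled = |54.6 − 52.7| / 4.4 = 1.9 / 4.4 = 0.432.
For two independent groups with equal n: n = 2·((z_{α/2} + z_β) / d)².
z_{α/2} + z_β = 1.960 + 1.282 = 3.242.
n = 2 × (3.242 / 0.432)² = 2 × 7.505² = 2 × 56.32 = 112.6.
Round up to the next whole participant.

n = 113 per group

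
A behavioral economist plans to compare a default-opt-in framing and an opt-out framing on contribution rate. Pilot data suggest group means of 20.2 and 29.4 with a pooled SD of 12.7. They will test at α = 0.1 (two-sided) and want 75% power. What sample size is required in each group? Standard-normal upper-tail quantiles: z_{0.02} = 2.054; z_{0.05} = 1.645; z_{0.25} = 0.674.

Cohen's d = |M₁ − M₂| / SD_pooled = |20.2 − 29.4| / 12.7 = 9.2 / 12.7 = 0.724.
For two independent groups with equal n: n = 2·((z_{α/2} + z_β) / d)².
z_{α/2} + z_β = 1.645 + 0.674 = 2.319.
n = 2 × (2.319 / 0.724)² = 2 × 3.203² = 2 × 10.26 = 20.5.
Round up to the next whole participant.

n = 21 per group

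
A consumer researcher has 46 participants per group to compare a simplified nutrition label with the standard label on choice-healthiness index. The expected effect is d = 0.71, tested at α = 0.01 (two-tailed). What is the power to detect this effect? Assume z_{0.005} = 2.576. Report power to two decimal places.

power ≈ 0.80

For two equal groups, power = Φ(d·√(n/2) − z_{α/2}).
d·√(n/2) = 0.71 × √(46/2) = 0.71 × 4.796 = 3.405.
z_β = 3.405 − 2.576 = 0.829.
Power = Φ(0.829) = 0.796.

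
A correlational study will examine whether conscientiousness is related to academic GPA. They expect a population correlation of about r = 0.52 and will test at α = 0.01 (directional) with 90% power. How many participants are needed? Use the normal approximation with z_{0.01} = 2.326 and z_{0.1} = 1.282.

n = 43

Fisher's z: C = ½·ln((1+r)/(1−r)) = ½·ln(3.1667) = 0.5763.
n = ((z_{α} + z_β)/C)² + 3.
(2.326 + 1.282) / 0.5763 = 3.608 / 0.5763 = 6.261.
n = 6.261² + 3 = 39.20 + 3 = 42.2.
Round up.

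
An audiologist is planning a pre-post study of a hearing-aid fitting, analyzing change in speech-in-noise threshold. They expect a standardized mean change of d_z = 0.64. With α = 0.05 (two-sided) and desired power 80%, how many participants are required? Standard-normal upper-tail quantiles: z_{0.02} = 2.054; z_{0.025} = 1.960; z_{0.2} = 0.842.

n = 20 pairs

For a paired (one-sample on differences) test: n = ((z_{α/2} + z_β) / d)².
z_{α/2} + z_β = 1.960 + 0.842 = 2.802.
n = (2.802 / 0.64)² = 4.378² = 19.17.
Round up.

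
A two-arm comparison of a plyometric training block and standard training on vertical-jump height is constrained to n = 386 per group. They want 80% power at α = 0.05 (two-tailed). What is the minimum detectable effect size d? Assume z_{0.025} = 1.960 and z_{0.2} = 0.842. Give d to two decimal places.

For two independent groups of n = 386 each: d_min = (z_{α/2} + z_β)·√(2/n).
z-sum = 1.960 + 0.842 = 2.802.
d_min = 2.802 × √(2/386) = 2.802 × 0.0720 = 0.202.

d_min ≈ 0.20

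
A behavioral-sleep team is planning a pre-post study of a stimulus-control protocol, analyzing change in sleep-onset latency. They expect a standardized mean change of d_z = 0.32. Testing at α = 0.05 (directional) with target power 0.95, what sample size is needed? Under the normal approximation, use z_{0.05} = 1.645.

For a paired (one-sample on differences) test: n = ((z_{α} + z_β) / d)².
z_{α} + z_β = 1.645 + 1.645 = 3.290.
n = (3.290 / 0.32)² = 10.281² = 105.70.
Round up.

n = 106 pairs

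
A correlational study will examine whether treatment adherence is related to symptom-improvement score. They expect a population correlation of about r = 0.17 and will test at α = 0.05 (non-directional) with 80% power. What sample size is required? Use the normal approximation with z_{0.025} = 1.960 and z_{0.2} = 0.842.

Fisher's z: C = ½·ln((1+r)/(1−r)) = ½·ln(1.4096) = 0.1717.
n = ((z_{α/2} + z_β)/C)² + 3.
(1.960 + 0.842) / 0.1717 = 2.802 / 0.1717 = 16.319.
n = 16.319² + 3 = 266.32 + 3 = 269.3.
Round up.

n = 270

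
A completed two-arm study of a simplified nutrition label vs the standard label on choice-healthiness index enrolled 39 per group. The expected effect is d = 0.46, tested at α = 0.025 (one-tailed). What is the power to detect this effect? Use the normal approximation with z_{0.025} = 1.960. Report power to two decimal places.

power ≈ 0.53

For two equal groups, power = Φ(d·√(n/2) − z_{α}).
d·√(n/2) = 0.46 × √(39/2) = 0.46 × 4.416 = 2.031.
z_β = 2.031 − 1.960 = 0.071.
Power = Φ(0.071) = 0.528.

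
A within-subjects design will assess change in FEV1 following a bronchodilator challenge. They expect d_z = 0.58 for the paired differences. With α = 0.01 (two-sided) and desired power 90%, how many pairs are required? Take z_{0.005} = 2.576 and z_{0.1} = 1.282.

For a paired (one-sample on differences) test: n = ((z_{α/2} + z_β) / d)².
z_{α/2} + z_β = 2.576 + 1.282 = 3.858.
n = (3.858 / 0.58)² = 6.652² = 44.25.
Round up.

n = 45 pairs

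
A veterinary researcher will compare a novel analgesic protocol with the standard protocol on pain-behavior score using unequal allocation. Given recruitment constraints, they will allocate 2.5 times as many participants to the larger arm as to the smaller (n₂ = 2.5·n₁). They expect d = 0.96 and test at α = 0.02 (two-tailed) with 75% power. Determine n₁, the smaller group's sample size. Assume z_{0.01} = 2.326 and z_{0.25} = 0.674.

n₁ = 14

With allocation ratio k = n₂/n₁ = 2.5, Var(x̄₁−x̄₂) = σ²(1/n₁ + 1/(k·n₁)) = σ²·(k+1)/(k·n₁).
So n₁ = (1 + 1/k)·((z_{α/2} + z_β)/d)² = 1.400 × (3.000/0.96)².
n₁ = 1.400 × 9.77 = 13.7.
Round up: n₁ = 14, giving n₂ = 2.5 × 14 = 35.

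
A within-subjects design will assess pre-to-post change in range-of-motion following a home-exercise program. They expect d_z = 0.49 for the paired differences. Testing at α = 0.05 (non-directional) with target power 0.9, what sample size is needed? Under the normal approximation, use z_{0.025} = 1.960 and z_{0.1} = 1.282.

For a paired (one-sample on differences) test: n = ((z_{α/2} + z_β) / d)².
z_{α/2} + z_β = 1.960 + 1.282 = 3.242.
n = (3.242 / 0.49)² = 6.616² = 43.78.
Round up.

n = 44 pairs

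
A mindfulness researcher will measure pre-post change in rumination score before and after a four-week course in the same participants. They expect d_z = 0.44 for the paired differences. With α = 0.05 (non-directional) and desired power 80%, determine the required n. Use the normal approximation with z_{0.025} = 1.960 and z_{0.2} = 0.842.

n = 41 pairs

For a paired (one-sample on differences) test: n = ((z_{α/2} + z_β) / d)².
z_{α/2} + z_β = 1.960 + 0.842 = 2.802.
n = (2.802 / 0.44)² = 6.368² = 40.55.
Round up.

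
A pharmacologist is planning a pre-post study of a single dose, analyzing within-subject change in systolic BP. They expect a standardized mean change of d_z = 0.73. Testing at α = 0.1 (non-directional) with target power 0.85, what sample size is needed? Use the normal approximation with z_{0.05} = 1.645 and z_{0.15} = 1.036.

n = 14 pairs

For a paired (one-sample on differences) test: n = ((z_{α/2} + z_β) / d)².
z_{α/2} + z_β = 1.645 + 1.036 = 2.681.
n = (2.681 / 0.73)² = 3.673² = 13.49.
Round up.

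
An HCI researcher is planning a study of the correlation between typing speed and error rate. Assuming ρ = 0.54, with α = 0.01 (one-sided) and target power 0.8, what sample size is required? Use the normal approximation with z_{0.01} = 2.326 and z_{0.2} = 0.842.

Fisher's z: C = ½·ln((1+r)/(1−r)) = ½·ln(3.3478) = 0.6042.
n = ((z_{α} + z_β)/C)² + 3.
(2.326 + 0.842) / 0.6042 = 3.168 / 0.6042 = 5.243.
n = 5.243² + 3 = 27.49 + 3 = 30.5.
Round up.

n = 31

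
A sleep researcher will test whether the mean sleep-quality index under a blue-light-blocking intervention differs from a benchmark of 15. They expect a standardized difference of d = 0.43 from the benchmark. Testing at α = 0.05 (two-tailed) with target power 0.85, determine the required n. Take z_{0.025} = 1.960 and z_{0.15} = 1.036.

For a one-sample test: n = ((z_{α/2} + z_β) / d)².
z_{α/2} + z_β = 1.960 + 1.036 = 2.996.
n = (2.996 / 0.43)² = 6.967² = 48.55.
Round up.

n = 49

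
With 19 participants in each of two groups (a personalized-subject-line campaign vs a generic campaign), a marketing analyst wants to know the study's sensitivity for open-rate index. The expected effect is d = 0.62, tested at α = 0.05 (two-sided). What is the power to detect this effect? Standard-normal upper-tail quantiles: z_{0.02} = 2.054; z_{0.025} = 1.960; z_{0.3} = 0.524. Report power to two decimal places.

For two equal groups, power = Φ(d·√(n/2) − z_{α/2}).
d·√(n/2) = 0.62 × √(19/2) = 0.62 × 3.082 = 1.911.
z_β = 1.911 − 1.960 = -0.049.
Power = Φ(-0.049) = 0.480.

power ≈ 0.48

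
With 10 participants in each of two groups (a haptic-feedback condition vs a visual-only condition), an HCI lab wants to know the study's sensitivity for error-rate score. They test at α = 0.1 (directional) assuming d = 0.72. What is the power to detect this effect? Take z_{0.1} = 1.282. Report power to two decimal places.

power ≈ 0.63

For two equal groups, power = Φ(d·√(n/2) − z_{α}).
d·√(n/2) = 0.72 × √(10/2) = 0.72 × 2.236 = 1.610.
z_β = 1.610 − 1.282 = 0.328.
Power = Φ(0.328) = 0.629.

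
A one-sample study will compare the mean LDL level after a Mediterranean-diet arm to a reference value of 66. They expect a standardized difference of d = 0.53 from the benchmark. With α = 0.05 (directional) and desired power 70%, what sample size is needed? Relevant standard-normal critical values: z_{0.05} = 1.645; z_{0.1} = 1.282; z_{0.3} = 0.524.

n = 17

For a one-sample test: n = ((z_{α} + z_β) / d)².
z_{α} + z_β = 1.645 + 0.524 = 2.169.
n = (2.169 / 0.53)² = 4.092² = 16.75.
Round up.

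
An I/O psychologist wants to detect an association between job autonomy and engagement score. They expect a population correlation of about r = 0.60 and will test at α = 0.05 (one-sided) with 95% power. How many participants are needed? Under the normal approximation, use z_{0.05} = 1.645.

n = 26

Fisher's z: C = ½·ln((1+r)/(1−r)) = ½·ln(4.0000) = 0.6931.
n = ((z_{α} + z_β)/C)² + 3.
(1.645 + 1.645) / 0.6931 = 3.290 / 0.6931 = 4.747.
n = 4.747² + 3 = 22.53 + 3 = 25.5.
Round up.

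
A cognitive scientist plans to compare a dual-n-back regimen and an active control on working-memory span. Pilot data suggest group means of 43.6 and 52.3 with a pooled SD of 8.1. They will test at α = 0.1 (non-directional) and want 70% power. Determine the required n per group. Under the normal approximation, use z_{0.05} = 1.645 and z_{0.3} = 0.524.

Cohen's d = |M₁ − M₂| / SD_pooled = |43.6 − 52.3| / 8.1 = 8.7 / 8.1 = 1.074.
For two independent groups with equal n: n = 2·((z_{α/2} + z_β) / d)².
z_{α/2} + z_β = 1.645 + 0.524 = 2.169.
n = 2 × (2.169 / 1.074)² = 2 × 2.020² = 2 × 4.08 = 8.2.
Round up to the next whole participant.

n = 9 per group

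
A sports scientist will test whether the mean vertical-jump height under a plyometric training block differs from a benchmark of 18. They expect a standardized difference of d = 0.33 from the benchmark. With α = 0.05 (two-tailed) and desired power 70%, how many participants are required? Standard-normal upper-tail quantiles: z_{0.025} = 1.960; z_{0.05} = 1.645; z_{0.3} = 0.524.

For a one-sample test: n = ((z_{α/2} + z_β) / d)².
z_{α/2} + z_β = 1.960 + 0.524 = 2.484.
n = (2.484 / 0.33)² = 7.527² = 56.66.
Round up.

n = 57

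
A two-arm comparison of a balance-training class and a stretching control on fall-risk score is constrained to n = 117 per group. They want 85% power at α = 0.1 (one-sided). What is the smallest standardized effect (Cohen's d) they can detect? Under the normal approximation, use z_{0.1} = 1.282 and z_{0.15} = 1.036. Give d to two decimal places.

d_min ≈ 0.30

For two independent groups of n = 117 each: d_min = (z_{α} + z_β)·√(2/n).
z-sum = 1.282 + 1.036 = 2.318.
d_min = 2.318 × √(2/117) = 2.318 × 0.1307 = 0.303.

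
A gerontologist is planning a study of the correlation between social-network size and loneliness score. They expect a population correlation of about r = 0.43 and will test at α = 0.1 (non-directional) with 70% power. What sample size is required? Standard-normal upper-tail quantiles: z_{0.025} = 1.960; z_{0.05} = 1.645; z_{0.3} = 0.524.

Fisher's z: C = ½·ln((1+r)/(1−r)) = ½·ln(2.5088) = 0.4599.
n = ((z_{α/2} + z_β)/C)² + 3.
(1.645 + 0.524) / 0.4599 = 2.169 / 0.4599 = 4.716.
n = 4.716² + 3 = 22.24 + 3 = 25.2.
Round up.

n = 26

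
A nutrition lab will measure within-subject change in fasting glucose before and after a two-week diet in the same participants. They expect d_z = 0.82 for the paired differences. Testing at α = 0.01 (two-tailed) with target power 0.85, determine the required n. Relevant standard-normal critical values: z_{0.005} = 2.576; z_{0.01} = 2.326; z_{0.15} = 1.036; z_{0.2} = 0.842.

For a paired (one-sample on differences) test: n = ((z_{α/2} + z_β) / d)².
z_{α/2} + z_β = 2.576 + 1.036 = 3.612.
n = (3.612 / 0.82)² = 4.405² = 19.40.
Round up.

n = 20 pairs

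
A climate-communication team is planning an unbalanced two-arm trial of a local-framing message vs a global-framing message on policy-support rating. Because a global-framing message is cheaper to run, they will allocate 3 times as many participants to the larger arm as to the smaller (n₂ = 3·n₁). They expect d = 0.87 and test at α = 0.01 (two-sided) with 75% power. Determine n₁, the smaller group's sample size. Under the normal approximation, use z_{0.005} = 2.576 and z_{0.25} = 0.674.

With allocation ratio k = n₂/n₁ = 3, Var(x̄₁−x̄₂) = σ²(1/n₁ + 1/(k·n₁)) = σ²·(k+1)/(k·n₁).
So n₁ = (1 + 1/k)·((z_{α/2} + z_β)/d)² = 1.333 × (3.250/0.87)².
n₁ = 1.333 × 13.95 = 18.6.
Round up: n₁ = 19, giving n₂ = 3 × 19 = 57.

n₁ = 19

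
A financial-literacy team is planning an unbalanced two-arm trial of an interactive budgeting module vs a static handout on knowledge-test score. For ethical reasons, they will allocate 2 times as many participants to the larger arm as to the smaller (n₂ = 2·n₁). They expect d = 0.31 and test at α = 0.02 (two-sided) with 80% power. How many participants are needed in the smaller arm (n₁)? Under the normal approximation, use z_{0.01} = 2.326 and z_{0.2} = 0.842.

With allocation ratio k = n₂/n₁ = 2, Var(x̄₁−x̄₂) = σ²(1/n₁ + 1/(k·n₁)) = σ²·(k+1)/(k·n₁).
So n₁ = (1 + 1/k)·((z_{α/2} + z_β)/d)² = 1.500 × (3.168/0.31)².
n₁ = 1.500 × 104.44 = 156.7.
Round up: n₁ = 157, giving n₂ = 2 × 157 = 314.

n₁ = 157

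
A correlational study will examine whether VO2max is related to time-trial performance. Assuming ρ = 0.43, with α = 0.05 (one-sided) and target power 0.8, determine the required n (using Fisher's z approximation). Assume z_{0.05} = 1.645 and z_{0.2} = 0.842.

n = 33

Fisher's z: C = ½·ln((1+r)/(1−r)) = ½·ln(2.5088) = 0.4599.
n = ((z_{α} + z_β)/C)² + 3.
(1.645 + 0.842) / 0.4599 = 2.487 / 0.4599 = 5.408.
n = 5.408² + 3 = 29.24 + 3 = 32.2.
Round up.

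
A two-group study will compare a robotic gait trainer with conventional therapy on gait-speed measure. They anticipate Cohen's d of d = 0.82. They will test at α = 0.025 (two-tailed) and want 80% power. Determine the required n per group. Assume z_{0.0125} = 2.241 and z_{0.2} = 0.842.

For two independent groups with equal n: n = 2·((z_{α/2} + z_β) / d)².
z_{α/2} + z_β = 2.241 + 0.842 = 3.083.
n = 2 × (3.083 / 0.82)² = 2 × 3.760² = 2 × 14.14 = 28.3.
Round up to the next whole participant.

n = 29 per group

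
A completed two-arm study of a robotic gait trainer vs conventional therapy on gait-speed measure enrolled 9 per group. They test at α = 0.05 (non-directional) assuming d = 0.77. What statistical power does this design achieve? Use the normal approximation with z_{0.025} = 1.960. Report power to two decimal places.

For two equal groups, power = Φ(d·√(n/2) − z_{α/2}).
d·√(n/2) = 0.77 × √(9/2) = 0.77 × 2.121 = 1.633.
z_β = 1.633 − 1.960 = -0.327.
Power = Φ(-0.327) = 0.372.

power ≈ 0.37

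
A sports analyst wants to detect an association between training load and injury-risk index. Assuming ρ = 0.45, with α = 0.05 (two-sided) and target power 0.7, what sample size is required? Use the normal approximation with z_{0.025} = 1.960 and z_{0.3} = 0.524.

n = 30

Fisher's z: C = ½·ln((1+r)/(1−r)) = ½·ln(2.6364) = 0.4847.
n = ((z_{α/2} + z_β)/C)² + 3.
(1.960 + 0.524) / 0.4847 = 2.484 / 0.4847 = 5.125.
n = 5.125² + 3 = 26.26 + 3 = 29.3.
Round up.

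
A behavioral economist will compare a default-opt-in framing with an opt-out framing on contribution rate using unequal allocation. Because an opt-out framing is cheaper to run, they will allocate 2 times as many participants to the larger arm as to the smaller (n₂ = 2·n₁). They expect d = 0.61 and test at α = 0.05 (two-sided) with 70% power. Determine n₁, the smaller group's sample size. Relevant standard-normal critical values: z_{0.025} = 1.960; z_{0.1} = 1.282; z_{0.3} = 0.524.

n₁ = 25

With allocation ratio k = n₂/n₁ = 2, Var(x̄₁−x̄₂) = σ²(1/n₁ + 1/(k·n₁)) = σ²·(k+1)/(k·n₁).
So n₁ = (1 + 1/k)·((z_{α/2} + z_β)/d)² = 1.500 × (2.484/0.61)².
n₁ = 1.500 × 16.58 = 24.9.
Round up: n₁ = 25, giving n₂ = 2 × 25 = 50.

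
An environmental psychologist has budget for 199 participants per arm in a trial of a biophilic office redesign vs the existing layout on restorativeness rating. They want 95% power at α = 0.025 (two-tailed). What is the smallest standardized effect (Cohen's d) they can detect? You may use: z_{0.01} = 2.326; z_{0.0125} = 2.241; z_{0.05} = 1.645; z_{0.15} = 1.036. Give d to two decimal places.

For two independent groups of n = 199 each: d_min = (z_{α/2} + z_β)·√(2/n).
z-sum = 2.241 + 1.645 = 3.886.
d_min = 3.886 × √(2/199) = 3.886 × 0.1003 = 0.390.

d_min ≈ 0.39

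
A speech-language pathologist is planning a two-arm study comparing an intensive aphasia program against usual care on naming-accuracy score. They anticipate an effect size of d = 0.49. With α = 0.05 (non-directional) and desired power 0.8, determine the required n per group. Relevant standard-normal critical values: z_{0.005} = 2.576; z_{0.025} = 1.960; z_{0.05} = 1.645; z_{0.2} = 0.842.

n = 66 per group

For two independent groups with equal n: n = 2·((z_{α/2} + z_β) / d)².
z_{α/2} + z_β = 1.960 + 0.842 = 2.802.
n = 2 × (2.802 / 0.49)² = 2 × 5.718² = 2 × 32.70 = 65.4.
Round up to the next whole participant.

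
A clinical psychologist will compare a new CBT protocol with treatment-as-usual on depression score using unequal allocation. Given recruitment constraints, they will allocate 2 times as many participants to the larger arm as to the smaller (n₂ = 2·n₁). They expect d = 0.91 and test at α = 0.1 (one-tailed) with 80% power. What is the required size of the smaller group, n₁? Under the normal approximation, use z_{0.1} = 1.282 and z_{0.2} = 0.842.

n₁ = 9

With allocation ratio k = n₂/n₁ = 2, Var(x̄₁−x̄₂) = σ²(1/n₁ + 1/(k·n₁)) = σ²·(k+1)/(k·n₁).
So n₁ = (1 + 1/k)·((z_{α} + z_β)/d)² = 1.500 × (2.124/0.91)².
n₁ = 1.500 × 5.45 = 8.2.
Round up: n₁ = 9, giving n₂ = 2 × 9 = 18.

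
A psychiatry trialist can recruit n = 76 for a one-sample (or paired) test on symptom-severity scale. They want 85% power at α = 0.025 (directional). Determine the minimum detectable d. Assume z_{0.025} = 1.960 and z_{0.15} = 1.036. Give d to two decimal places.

For a single sample (or paired design) of n = 76: d_min = (z_{α} + z_β)/√n.
z-sum = 1.960 + 1.036 = 2.996.
d_min = 2.996 / √76 = 2.996 / 8.718 = 0.344.

d_min ≈ 0.34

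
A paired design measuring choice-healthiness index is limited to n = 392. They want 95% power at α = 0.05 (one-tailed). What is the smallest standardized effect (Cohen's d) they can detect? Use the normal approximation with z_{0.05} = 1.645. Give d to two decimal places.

d_min ≈ 0.17

For a single sample (or paired design) of n = 392: d_min = (z_{α} + z_β)/√n.
z-sum = 1.645 + 1.645 = 3.290.
d_min = 3.290 / √392 = 3.290 / 19.799 = 0.166.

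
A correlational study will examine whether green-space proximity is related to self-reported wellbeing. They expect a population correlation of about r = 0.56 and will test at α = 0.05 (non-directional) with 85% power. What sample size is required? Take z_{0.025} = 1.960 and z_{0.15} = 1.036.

Fisher's z: C = ½·ln((1+r)/(1−r)) = ½·ln(3.5455) = 0.6328.
n = ((z_{α/2} + z_β)/C)² + 3.
(1.960 + 1.036) / 0.6328 = 2.996 / 0.6328 = 4.735.
n = 4.735² + 3 = 22.42 + 3 = 25.4.
Round up.

n = 26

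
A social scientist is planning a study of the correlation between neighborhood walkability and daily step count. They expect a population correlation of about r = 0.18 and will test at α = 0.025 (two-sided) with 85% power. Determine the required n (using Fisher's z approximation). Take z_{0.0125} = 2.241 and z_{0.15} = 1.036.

Fisher's z: C = ½·ln((1+r)/(1−r)) = ½·ln(1.4390) = 0.1820.
n = ((z_{α/2} + z_β)/C)² + 3.
(2.241 + 1.036) / 0.1820 = 3.277 / 0.1820 = 18.005.
n = 18.005² + 3 = 324.20 + 3 = 327.2.
Round up.

n = 328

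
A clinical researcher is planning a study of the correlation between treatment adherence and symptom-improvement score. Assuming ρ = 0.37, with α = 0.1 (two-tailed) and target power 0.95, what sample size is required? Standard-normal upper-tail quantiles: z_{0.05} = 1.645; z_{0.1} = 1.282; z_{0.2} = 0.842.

n = 75

Fisher's z: C = ½·ln((1+r)/(1−r)) = ½·ln(2.1746) = 0.3884.
n = ((z_{α/2} + z_β)/C)² + 3.
(1.645 + 1.645) / 0.3884 = 3.290 / 0.3884 = 8.471.
n = 8.471² + 3 = 71.75 + 3 = 74.8.
Round up.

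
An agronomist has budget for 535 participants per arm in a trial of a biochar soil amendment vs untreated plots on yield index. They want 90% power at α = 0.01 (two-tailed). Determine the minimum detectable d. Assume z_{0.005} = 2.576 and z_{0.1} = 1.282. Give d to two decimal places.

d_min ≈ 0.24

For two independent groups of n = 535 each: d_min = (z_{α/2} + z_β)·√(2/n).
z-sum = 2.576 + 1.282 = 3.858.
d_min = 3.858 × √(2/535) = 3.858 × 0.0611 = 0.236.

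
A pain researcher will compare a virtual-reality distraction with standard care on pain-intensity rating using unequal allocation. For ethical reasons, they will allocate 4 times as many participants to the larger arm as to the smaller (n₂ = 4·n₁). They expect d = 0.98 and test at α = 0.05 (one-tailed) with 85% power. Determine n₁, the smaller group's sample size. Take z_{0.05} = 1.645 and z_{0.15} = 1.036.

With allocation ratio k = n₂/n₁ = 4, Var(x̄₁−x̄₂) = σ²(1/n₁ + 1/(k·n₁)) = σ²·(k+1)/(k·n₁).
So n₁ = (1 + 1/k)·((z_{α} + z_β)/d)² = 1.250 × (2.681/0.98)².
n₁ = 1.250 × 7.48 = 9.4.
Round up: n₁ = 10, giving n₂ = 4 × 10 = 40.

n₁ = 10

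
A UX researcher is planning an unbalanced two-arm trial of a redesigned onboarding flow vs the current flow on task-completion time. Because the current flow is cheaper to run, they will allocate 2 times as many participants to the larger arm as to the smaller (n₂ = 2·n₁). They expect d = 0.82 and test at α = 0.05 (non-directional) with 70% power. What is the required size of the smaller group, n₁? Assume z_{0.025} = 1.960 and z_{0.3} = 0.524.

With allocation ratio k = n₂/n₁ = 2, Var(x̄₁−x̄₂) = σ²(1/n₁ + 1/(k·n₁)) = σ²·(k+1)/(k·n₁).
So n₁ = (1 + 1/k)·((z_{α/2} + z_β)/d)² = 1.500 × (2.484/0.82)².
n₁ = 1.500 × 9.18 = 13.8.
Round up: n₁ = 14, giving n₂ = 2 × 14 = 28.

n₁ = 14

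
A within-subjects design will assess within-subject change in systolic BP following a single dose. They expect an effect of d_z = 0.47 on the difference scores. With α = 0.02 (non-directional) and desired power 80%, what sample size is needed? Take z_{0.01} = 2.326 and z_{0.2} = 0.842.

For a paired (one-sample on differences) test: n = ((z_{α/2} + z_β) / d)².
z_{α/2} + z_β = 2.326 + 0.842 = 3.168.
n = (3.168 / 0.47)² = 6.740² = 45.43.
Round up.

n = 46 pairs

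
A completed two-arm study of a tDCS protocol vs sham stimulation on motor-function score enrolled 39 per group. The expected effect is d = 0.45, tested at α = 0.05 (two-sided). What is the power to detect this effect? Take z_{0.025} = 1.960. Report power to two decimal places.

For two equal groups, power = Φ(d·√(n/2) − z_{α/2}).
d·√(n/2) = 0.45 × √(39/2) = 0.45 × 4.416 = 1.987.
z_β = 1.987 − 1.960 = 0.027.
Power = Φ(0.027) = 0.511.

power ≈ 0.51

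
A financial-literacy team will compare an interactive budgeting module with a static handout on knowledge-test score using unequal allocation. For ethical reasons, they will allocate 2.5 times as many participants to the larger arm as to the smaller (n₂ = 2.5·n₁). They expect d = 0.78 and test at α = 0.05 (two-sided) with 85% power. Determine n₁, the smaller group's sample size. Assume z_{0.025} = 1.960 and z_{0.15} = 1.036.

With allocation ratio k = n₂/n₁ = 2.5, Var(x̄₁−x̄₂) = σ²(1/n₁ + 1/(k·n₁)) = σ²·(k+1)/(k·n₁).
So n₁ = (1 + 1/k)·((z_{α/2} + z_β)/d)² = 1.400 × (2.996/0.78)².
n₁ = 1.400 × 14.75 = 20.7.
Round up: n₁ = 21, giving n₂ = ⌈2.5 × 21⌉ = ⌈52.5⌉ = 53.

n₁ = 21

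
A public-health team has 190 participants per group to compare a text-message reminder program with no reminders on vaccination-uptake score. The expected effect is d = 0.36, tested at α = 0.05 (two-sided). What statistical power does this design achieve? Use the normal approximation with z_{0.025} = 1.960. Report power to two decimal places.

power ≈ 0.94

For two equal groups, power = Φ(d·√(n/2) − z_{α/2}).
d·√(n/2) = 0.36 × √(190/2) = 0.36 × 9.747 = 3.509.
z_β = 3.509 − 1.960 = 1.549.
Power = Φ(1.549) = 0.939.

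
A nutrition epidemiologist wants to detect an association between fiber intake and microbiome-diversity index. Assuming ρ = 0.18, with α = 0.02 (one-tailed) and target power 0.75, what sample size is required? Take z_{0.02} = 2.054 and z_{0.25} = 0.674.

Fisher's z: C = ½·ln((1+r)/(1−r)) = ½·ln(1.4390) = 0.1820.
n = ((z_{α} + z_β)/C)² + 3.
(2.054 + 0.674) / 0.1820 = 2.728 / 0.1820 = 14.989.
n = 14.989² + 3 = 224.67 + 3 = 227.7.
Round up.

n = 228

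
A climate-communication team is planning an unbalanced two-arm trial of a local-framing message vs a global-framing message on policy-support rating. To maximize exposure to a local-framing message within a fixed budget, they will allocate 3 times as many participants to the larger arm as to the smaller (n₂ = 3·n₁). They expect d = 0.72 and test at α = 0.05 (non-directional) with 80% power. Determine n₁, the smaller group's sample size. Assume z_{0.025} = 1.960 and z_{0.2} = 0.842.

n₁ = 21

With allocation ratio k = n₂/n₁ = 3, Var(x̄₁−x̄₂) = σ²(1/n₁ + 1/(k·n₁)) = σ²·(k+1)/(k·n₁).
So n₁ = (1 + 1/k)·((z_{α/2} + z_β)/d)² = 1.333 × (2.802/0.72)².
n₁ = 1.333 × 15.15 = 20.2.
Round up: n₁ = 21, giving n₂ = 3 × 21 = 63.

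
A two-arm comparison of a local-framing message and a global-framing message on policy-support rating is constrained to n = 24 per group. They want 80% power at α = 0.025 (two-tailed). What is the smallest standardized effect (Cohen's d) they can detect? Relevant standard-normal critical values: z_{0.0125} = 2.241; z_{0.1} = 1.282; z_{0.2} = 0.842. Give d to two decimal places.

For two independent groups of n = 24 each: d_min = (z_{α/2} + z_β)·√(2/n).
z-sum = 2.241 + 0.842 = 3.083.
d_min = 3.083 × √(2/24) = 3.083 × 0.2887 = 0.890.

d_min ≈ 0.89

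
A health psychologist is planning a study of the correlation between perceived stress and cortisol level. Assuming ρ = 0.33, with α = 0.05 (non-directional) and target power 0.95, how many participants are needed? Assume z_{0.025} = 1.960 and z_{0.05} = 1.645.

n = 114

Fisher's z: C = ½·ln((1+r)/(1−r)) = ½·ln(1.9851) = 0.3428.
n = ((z_{α/2} + z_β)/C)² + 3.
(1.960 + 1.645) / 0.3428 = 3.605 / 0.3428 = 10.516.
n = 10.516² + 3 = 110.59 + 3 = 113.6.
Round up.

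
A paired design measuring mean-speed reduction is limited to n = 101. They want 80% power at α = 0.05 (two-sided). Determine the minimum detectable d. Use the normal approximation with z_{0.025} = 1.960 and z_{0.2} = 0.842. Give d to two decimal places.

For a single sample (or paired design) of n = 101: d_min = (z_{α/2} + z_β)/√n.
z-sum = 1.960 + 0.842 = 2.802.
d_min = 2.802 / √101 = 2.802 / 10.050 = 0.279.

d_min ≈ 0.28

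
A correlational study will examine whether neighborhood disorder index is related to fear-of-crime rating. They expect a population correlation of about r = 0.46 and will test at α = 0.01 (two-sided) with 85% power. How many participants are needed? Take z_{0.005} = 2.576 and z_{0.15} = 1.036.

n = 56

Fisher's z: C = ½·ln((1+r)/(1−r)) = ½·ln(2.7037) = 0.4973.
n = ((z_{α/2} + z_β)/C)² + 3.
(2.576 + 1.036) / 0.4973 = 3.612 / 0.4973 = 7.263.
n = 7.263² + 3 = 52.75 + 3 = 55.8.
Round up.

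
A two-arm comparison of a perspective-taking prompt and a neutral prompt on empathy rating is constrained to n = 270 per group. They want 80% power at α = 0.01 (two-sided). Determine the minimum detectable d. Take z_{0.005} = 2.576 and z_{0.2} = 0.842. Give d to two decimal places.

For two independent groups of n = 270 each: d_min = (z_{α/2} + z_β)·√(2/n).
z-sum = 2.576 + 0.842 = 3.418.
d_min = 3.418 × √(2/270) = 3.418 × 0.0861 = 0.294.

d_min ≈ 0.29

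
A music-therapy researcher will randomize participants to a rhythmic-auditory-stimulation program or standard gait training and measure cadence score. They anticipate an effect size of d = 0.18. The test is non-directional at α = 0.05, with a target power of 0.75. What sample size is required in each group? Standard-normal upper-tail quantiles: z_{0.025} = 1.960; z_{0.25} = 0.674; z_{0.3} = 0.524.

n = 429 per group

For two independent groups with equal n: n = 2·((z_{α/2} + z_β) / d)².
z_{α/2} + z_β = 1.960 + 0.674 = 2.634.
n = 2 × (2.634 / 0.18)² = 2 × 14.633² = 2 × 214.13 = 428.3.
Round up to the next whole participant.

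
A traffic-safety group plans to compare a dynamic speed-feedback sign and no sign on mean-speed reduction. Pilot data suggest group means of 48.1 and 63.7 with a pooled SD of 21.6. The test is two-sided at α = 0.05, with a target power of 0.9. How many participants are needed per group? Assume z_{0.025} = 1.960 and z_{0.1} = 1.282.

n = 41 per group

Cohen's d = |M₁ − M₂| / SD_pooled = |48.1 − 63.7| / 21.6 = 15.6 / 21.6 = 0.722.
For two independent groups with equal n: n = 2·((z_{α/2} + z_β) / d)².
z_{α/2} + z_β = 1.960 + 1.282 = 3.242.
n = 2 × (3.242 / 0.722)² = 2 × 4.490² = 2 × 20.16 = 40.3.
Round up to the next whole participant.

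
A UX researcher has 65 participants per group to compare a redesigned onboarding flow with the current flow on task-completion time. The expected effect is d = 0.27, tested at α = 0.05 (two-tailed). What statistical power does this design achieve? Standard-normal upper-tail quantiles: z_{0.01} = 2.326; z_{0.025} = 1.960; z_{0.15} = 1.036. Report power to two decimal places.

power ≈ 0.34

For two equal groups, power = Φ(d·√(n/2) − z_{α/2}).
d·√(n/2) = 0.27 × √(65/2) = 0.27 × 5.701 = 1.539.
z_β = 1.539 − 1.960 = -0.421.
Power = Φ(-0.421) = 0.337.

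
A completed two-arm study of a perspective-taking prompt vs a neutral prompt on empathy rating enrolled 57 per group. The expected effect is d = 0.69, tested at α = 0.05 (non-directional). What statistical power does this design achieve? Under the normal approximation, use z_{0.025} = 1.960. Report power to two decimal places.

power ≈ 0.96

For two equal groups, power = Φ(d·√(n/2) − z_{α/2}).
d·√(n/2) = 0.69 × √(57/2) = 0.69 × 5.339 = 3.684.
z_β = 3.684 − 1.960 = 1.724.
Power = Φ(1.724) = 0.958.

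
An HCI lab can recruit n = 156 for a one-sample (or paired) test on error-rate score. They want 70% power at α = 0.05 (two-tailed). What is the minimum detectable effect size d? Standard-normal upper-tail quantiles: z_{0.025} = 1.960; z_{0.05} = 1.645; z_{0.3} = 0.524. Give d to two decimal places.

For a single sample (or paired design) of n = 156: d_min = (z_{α/2} + z_β)/√n.
z-sum = 1.960 + 0.524 = 2.484.
d_min = 2.484 / √156 = 2.484 / 12.490 = 0.199.

d_min ≈ 0.20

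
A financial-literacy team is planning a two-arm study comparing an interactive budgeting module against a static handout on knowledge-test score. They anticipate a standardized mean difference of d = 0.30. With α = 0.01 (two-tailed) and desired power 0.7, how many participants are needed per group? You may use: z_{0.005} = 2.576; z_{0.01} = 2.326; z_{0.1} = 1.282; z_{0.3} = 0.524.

For two independent groups with equal n: n = 2·((z_{α/2} + z_β) / d)².
z_{α/2} + z_β = 2.576 + 0.524 = 3.100.
n = 2 × (3.100 / 0.30)² = 2 × 10.333² = 2 × 106.78 = 213.6.
Round up to the next whole participant.

n = 214 per group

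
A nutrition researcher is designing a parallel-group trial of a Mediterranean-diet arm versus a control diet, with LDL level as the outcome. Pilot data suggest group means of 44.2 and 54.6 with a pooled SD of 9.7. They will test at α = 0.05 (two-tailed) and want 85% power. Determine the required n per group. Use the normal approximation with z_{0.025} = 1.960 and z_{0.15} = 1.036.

Cohen's d = |M₁ − M₂| / SD_pooled = |44.2 − 54.6| / 9.7 = 10.4 / 9.7 = 1.072.
For two independent groups with equal n: n = 2·((z_{α/2} + z_β) / d)².
z_{α/2} + z_β = 1.960 + 1.036 = 2.996.
n = 2 × (2.996 / 1.072)² = 2 × 2.795² = 2 × 7.81 = 15.6.
Round up to the next whole participant.

n = 16 per group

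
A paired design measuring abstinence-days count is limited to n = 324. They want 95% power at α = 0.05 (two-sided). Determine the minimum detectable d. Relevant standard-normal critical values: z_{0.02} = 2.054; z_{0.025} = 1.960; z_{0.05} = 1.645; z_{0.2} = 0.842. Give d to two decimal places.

For a single sample (or paired design) of n = 324: d_min = (z_{α/2} + z_β)/√n.
z-sum = 1.960 + 1.645 = 3.605.
d_min = 3.605 / √324 = 3.605 / 18.000 = 0.200.

d_min ≈ 0.20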